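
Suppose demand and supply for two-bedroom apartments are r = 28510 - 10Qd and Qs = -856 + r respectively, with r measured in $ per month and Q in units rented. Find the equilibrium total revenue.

Rewriting in direct form: Qd = 2851 - 0.1r.
At equilibrium Qd = Qs, so 2851 - 0.1r = -856 + r; collecting terms, 3707 = 1.1r and r* = 3370.
Substitute back: Q* = 2851 - 0.1(3370) = 2514.
Total revenue = r* × Q* = 3370 × 2514 = 8472180.

Total revenue = 8472180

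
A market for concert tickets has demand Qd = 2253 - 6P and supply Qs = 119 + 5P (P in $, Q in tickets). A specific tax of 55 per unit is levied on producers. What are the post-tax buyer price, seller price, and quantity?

Producers keep P_s = P_b - 55 per unit, so supply in terms of the buyer price is Qs = -156 + 5P_b.
Equate demand and the shifted supply: 2253 - 6P_b = -156 + 5P_b, giving 11P_b = 2409, so P_b = 219.
So P_s = 164 and the quantity traded is Q = 2253 - 6(219) = 939.

P_b = 219, P_s = 164, Q = 939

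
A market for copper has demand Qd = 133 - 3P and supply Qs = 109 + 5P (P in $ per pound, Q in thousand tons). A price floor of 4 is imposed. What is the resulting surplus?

Surplus = 8

At P = 4: Qd = 121 and Qs = 129.
Surplus = Qs - Qd = 129 - 121 = 8.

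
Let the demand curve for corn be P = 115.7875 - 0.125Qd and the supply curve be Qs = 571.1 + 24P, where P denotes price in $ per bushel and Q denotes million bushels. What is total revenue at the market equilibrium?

Solving each curve for Q: Qd = 926.3 - 8P.
At equilibrium Qd = Qs, so 926.3 - 8P = 571.1 + 24P; collecting terms, 355.2 = 32P and P* = 11.1.
Then Q* = 926.3 - 8(11.1) = 837.5.
Total revenue = P* × Q* = 11.1 × 837.5 = 9296.25.

Total revenue = 9296.25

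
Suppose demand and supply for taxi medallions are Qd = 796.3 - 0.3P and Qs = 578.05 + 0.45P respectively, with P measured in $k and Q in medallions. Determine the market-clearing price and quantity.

P* = 291, Q* = 709

At equilibrium Qd = Qs, so 796.3 - 0.3P = 578.05 + 0.45P; collecting terms, 218.25 = 0.75P and P* = 291.
Plugging P* into demand: Q* = 796.3 - 0.3(291) = 709.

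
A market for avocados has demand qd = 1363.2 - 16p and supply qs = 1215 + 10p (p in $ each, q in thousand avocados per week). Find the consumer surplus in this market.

Consumer surplus = 50562

Set qd = qs: 1363.2 - 16p = 1215 + 10p, so 148.2 = 26p and p* = 5.7.
Then q* = 1363.2 - 16(5.7) = 1272.
Demand choke price (qd = 0): p = 1363.2/16 = 85.2. Consumer surplus = ½ × (85.2 - 5.7) × 1272 = 50562.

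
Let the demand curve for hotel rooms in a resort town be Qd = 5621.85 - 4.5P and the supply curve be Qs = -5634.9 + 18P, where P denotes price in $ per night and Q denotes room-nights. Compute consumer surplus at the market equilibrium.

At equilibrium Qd = Qs, so 5621.85 - 4.5P = -5634.9 + 18P; collecting terms, 11256.75 = 22.5P and P* = 500.3.
Substitute back: Q* = 5621.85 - 4.5(500.3) = 3370.5.
Demand choke price (Qd = 0): P = 5621.85/4.5 = 1249.3. Consumer surplus = ½ × (1249.3 - 500.3) × 3370.5 = 1262252.25.

Consumer surplus = 1262252.25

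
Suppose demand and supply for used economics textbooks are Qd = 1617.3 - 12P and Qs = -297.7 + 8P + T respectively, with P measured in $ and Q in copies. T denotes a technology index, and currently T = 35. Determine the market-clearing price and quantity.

With T = 35, supply is Qs = -262.7 + 8P.
Set Qd = Qs: 1617.3 - 12P = -262.7 + 8P, so 1880 = 20P and P* = 94.
Plugging P* into demand: Q* = 1617.3 - 12(94) = 489.3.

P* = 94, Q* = 489.3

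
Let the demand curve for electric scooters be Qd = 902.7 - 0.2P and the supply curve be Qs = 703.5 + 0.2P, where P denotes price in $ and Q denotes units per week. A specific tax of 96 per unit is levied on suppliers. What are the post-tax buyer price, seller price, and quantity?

With a tax of 96 on suppliers, they supply based on the net price P_s = P_b - 96, so Qs = 684.3 + 0.2P_b.
Equate demand and the shifted supply: 902.7 - 0.2P_b = 684.3 + 0.2P_b, giving 0.4P_b = 218.4, so P_b = 546.
So P_s = 450 and the quantity traded is Q = 902.7 - 0.2(546) = 793.5.

P_b = 546, P_s = 450, Q = 793.5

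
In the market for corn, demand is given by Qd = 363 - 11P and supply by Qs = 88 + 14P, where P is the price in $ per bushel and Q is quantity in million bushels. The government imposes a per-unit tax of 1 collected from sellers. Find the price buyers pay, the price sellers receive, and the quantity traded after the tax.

Sellers keep P_s = P_b - 1 per unit, so supply in terms of the buyer price is Qs = 74 + 14P_b.
Set Qd = Qs: 363 - 11P_b = 74 + 14P_b, so 289 = 25P_b and P_b = 11.56.
So P_s = 10.56 and the quantity traded is Q = 363 - 11(11.56) = 235.84.

P_b = 11.56, P_s = 10.56, Q = 235.84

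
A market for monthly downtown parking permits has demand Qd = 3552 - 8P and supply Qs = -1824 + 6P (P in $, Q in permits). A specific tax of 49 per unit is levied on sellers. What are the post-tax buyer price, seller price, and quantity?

P_b = 405, P_s = 356, Q = 312

Sellers keep P_s = P_b - 49 per unit, so supply in terms of the buyer price is Qs = -2118 + 6P_b.
Equate demand and the shifted supply: 3552 - 8P_b = -2118 + 6P_b, giving 14P_b = 5670, so P_b = 405.
Then P_s = 405 - 49 = 356 and Q = 3552 - 8(405) = 312.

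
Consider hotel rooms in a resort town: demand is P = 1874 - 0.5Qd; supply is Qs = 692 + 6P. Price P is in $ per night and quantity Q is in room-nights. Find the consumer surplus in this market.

Consumer surplus = 2226064

Rewriting in direct form: Qd = 3748 - 2P.
The market clears where 3748 - 2P = 692 + 6P. Rearranging, 8P = 3056, hence P* = 382.
From the demand curve, Q* = 3748 - 2(382) = 2984.
Demand choke price (Qd = 0): P = 3748/2 = 1874. Consumer surplus = ½ × (1874 - 382) × 2984 = 2226064.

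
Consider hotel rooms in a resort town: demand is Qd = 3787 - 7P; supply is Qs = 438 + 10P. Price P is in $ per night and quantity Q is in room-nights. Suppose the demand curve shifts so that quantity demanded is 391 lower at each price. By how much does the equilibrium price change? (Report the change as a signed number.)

ΔP = -23

At equilibrium Qd = Qs, so 3787 - 7P = 438 + 10P; collecting terms, 3349 = 17P and P* = 197.
From the demand curve, Q* = 3787 - 7(197) = 2408.
After the shift, demand is Qd = 3396 - 7P.
The new intersection has 2958 = 17P, i.e. P = 174, Q = 2178.
ΔP = 174 - 197 = -23.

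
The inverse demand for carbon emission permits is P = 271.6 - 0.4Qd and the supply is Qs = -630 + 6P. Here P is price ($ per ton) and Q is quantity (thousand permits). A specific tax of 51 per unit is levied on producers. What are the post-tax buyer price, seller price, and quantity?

P_b = 190, P_s = 139, Q = 204

Rewriting in direct form: Qd = 679 - 2.5P.
With a tax of 51 on producers, they supply based on the net price P_s = P_b - 51, so Qs = -936 + 6P_b.
Set Qd = Qs: 679 - 2.5P_b = -936 + 6P_b, so 1615 = 8.5P_b and P_b = 190.
Then P_s = 190 - 51 = 139 and Q = 679 - 2.5(190) = 204.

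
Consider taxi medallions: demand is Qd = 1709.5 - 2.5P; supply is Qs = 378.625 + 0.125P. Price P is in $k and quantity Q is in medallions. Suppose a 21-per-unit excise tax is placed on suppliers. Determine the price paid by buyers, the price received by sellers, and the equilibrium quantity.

Suppliers keep P_s = P_b - 21 per unit, so supply in terms of the buyer price is Qs = 376 + 0.125P_b.
Market clearing requires 1709.5 - 2.5P_b = 376 + 0.125P_b; hence 1333.5 = 2.625P_b and P_b = 508.
Then P_s = 508 - 21 = 487 and Q = 1709.5 - 2.5(508) = 439.5.

P_b = 508, P_s = 487, Q = 439.5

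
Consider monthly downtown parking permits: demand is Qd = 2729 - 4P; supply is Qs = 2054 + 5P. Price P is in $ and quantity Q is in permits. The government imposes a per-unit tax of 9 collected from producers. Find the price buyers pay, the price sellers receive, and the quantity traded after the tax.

With a tax of 9 on producers, they supply based on the net price P_s = P_b - 9, so Qs = 2009 + 5P_b.
Equate demand and the shifted supply: 2729 - 4P_b = 2009 + 5P_b, giving 9P_b = 720, so P_b = 80.
Then P_s = 80 - 9 = 71 and Q = 2729 - 4(80) = 2409.

P_b = 80, P_s = 71, Q = 2409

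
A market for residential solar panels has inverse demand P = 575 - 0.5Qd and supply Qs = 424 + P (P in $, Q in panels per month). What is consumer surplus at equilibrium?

Inverting to quantity form: Qd = 1150 - 2P.
At equilibrium Qd = Qs, so 1150 - 2P = 424 + P; collecting terms, 726 = 3P and P* = 242.
Plugging P* into demand: Q* = 1150 - 2(242) = 666.
Demand choke price (Qd = 0): P = 1150/2 = 575. Consumer surplus = ½ × (575 - 242) × 666 = 110889.

Consumer surplus = 110889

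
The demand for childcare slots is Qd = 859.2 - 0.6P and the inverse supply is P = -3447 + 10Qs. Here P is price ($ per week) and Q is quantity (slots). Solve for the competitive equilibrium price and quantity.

P* = 735, Q* = 418.2

Inverting to quantity form: Qs = 344.7 + 0.1P.
At equilibrium Qd = Qs, so 859.2 - 0.6P = 344.7 + 0.1P; collecting terms, 514.5 = 0.7P and P* = 735.
Plugging P* into demand: Q* = 859.2 - 0.6(735) = 418.2.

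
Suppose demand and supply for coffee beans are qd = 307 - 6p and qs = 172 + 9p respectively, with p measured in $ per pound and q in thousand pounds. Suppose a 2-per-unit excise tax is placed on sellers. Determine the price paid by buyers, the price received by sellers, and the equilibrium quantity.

p_b = 10.2, p_s = 8.2, q = 245.8

With a tax of 2 on sellers, they supply based on the net price p_s = p_b - 2, so qs = 154 + 9p_b.
Set qd = qs: 307 - 6p_b = 154 + 9p_b, so 153 = 15p_b and p_b = 10.2.
So p_s = 8.2 and the quantity traded is q = 307 - 6(10.2) = 245.8.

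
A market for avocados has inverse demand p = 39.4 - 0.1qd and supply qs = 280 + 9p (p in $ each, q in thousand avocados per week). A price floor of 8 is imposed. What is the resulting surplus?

Rewriting in direct form: qd = 394 - 10p.
At p = 8: qd = 314 and qs = 352.
Surplus = qs - qd = 352 - 314 = 38.

Surplus = 38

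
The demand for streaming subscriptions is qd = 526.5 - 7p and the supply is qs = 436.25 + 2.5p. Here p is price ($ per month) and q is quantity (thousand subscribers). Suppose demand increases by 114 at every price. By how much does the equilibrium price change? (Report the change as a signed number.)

The market clears where 526.5 - 7p = 436.25 + 2.5p. Rearranging, 9.5p = 90.25, hence p* = 9.5.
From the demand curve, q* = 526.5 - 7(9.5) = 460.
After the shift, demand is qd = 640.5 - 7p.
The new intersection has 204.25 = 9.5p, i.e. p = 21.5, q = 490.
Δp = 21.5 - 9.5 = 12.

Δp = 12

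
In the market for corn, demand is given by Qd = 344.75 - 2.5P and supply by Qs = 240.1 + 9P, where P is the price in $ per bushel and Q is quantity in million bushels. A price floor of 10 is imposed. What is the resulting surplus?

With P fixed at 10, quantity demanded is 319.75 and quantity supplied is 330.1.
Surplus = Qs - Qd = 330.1 - 319.75 = 10.35.

Surplus = 10.35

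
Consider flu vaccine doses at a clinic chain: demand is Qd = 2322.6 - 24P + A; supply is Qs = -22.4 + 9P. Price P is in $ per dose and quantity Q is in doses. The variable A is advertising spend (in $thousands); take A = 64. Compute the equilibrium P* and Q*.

With A = 64, demand is Qd = 2386.6 - 24P.
At equilibrium Qd = Qs, so 2386.6 - 24P = -22.4 + 9P; collecting terms, 2409 = 33P and P* = 73.
Substitute back: Q* = 2386.6 - 24(73) = 634.6.

P* = 73, Q* = 634.6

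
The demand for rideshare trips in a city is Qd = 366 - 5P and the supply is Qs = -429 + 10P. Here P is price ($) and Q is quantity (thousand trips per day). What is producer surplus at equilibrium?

Producer surplus = 510.05

Equating demand and supply, 366 - 5P = -429 + 10P gives 15P = 795, so P* = 53.
From the demand curve, Q* = 366 - 5(53) = 101.
Supply choke price (Qs = 0): P = 42.9. Producer surplus = ½ × (53 - 42.9) × 101 = 510.05.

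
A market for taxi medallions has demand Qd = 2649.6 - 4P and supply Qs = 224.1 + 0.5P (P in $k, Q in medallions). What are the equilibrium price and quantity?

Set Qd = Qs: 2649.6 - 4P = 224.1 + 0.5P, so 2425.5 = 4.5P and P* = 539.
Substitute back: Q* = 2649.6 - 4(539) = 493.6.

P* = 539, Q* = 493.6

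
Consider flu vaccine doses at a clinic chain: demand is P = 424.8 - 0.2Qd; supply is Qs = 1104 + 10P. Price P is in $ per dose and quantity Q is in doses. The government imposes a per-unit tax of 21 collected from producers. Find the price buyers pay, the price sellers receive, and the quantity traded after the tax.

In direct form, Qd = 2124 - 5P.
Producers keep P_s = P_b - 21 per unit, so supply in terms of the buyer price is Qs = 894 + 10P_b.
Set Qd = Qs: 2124 - 5P_b = 894 + 10P_b, so 1230 = 15P_b and P_b = 82.
Then P_s = 82 - 21 = 61 and Q = 2124 - 5(82) = 1714.

P_b = 82, P_s = 61, Q = 1714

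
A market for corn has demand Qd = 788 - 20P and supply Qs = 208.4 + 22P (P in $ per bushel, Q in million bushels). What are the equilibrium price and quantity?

Set Qd = Qs: 788 - 20P = 208.4 + 22P, so 579.6 = 42P and P* = 13.8.
Then Q* = 788 - 20(13.8) = 512.

P* = 13.8, Q* = 512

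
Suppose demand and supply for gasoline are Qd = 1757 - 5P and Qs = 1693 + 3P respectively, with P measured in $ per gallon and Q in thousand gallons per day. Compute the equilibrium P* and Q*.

Equating demand and supply, 1757 - 5P = 1693 + 3P gives 8P = 64, so P* = 8.
Then Q* = 1757 - 5(8) = 1717.

P* = 8, Q* = 1717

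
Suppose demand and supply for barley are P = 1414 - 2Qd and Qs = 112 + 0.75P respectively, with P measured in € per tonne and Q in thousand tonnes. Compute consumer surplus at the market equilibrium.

Solving each curve for Q: Qd = 707 - 0.5P.
Equating demand and supply, 707 - 0.5P = 112 + 0.75P gives 1.25P = 595, so P* = 476.
Then Q* = 707 - 0.5(476) = 469.
Demand choke price (Qd = 0): P = 707/0.5 = 1414. Consumer surplus = ½ × (1414 - 476) × 469 = 219961.

Consumer surplus = 219961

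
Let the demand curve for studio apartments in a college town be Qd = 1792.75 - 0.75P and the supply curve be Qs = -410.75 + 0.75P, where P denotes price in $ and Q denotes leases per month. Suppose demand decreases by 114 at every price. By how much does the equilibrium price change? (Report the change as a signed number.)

At equilibrium Qd = Qs, so 1792.75 - 0.75P = -410.75 + 0.75P; collecting terms, 2203.5 = 1.5P and P* = 1469.
From the demand curve, Q* = 1792.75 - 0.75(1469) = 691.
After the shift, demand is Qd = 1678.75 - 0.75P.
New equilibrium: 2089.5 = 1.5P, so P = 1393 and Q = 634.
ΔP = 1393 - 1469 = -76.

ΔP = -76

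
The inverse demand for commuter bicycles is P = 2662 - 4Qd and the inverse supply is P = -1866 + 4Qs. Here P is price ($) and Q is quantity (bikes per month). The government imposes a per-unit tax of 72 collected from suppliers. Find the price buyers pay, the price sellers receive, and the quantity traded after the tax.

P_b = 434, P_s = 362, Q = 557

Rewriting in direct form: Qd = 665.5 - 0.25P and Qs = 466.5 + 0.25P.
With a tax of 72 on suppliers, they supply based on the net price P_s = P_b - 72, so Qs = 448.5 + 0.25P_b.
Equate demand and the shifted supply: 665.5 - 0.25P_b = 448.5 + 0.25P_b, giving 0.5P_b = 217, so P_b = 434.
So P_s = 362 and the quantity traded is Q = 665.5 - 0.25(434) = 557.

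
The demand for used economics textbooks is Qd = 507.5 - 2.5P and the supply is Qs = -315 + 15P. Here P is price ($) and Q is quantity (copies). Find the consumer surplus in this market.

Equating demand and supply, 507.5 - 2.5P = -315 + 15P gives 17.5P = 822.5, so P* = 47.
Plugging P* into demand: Q* = 507.5 - 2.5(47) = 390.
Demand choke price (Qd = 0): P = 507.5/2.5 = 203. Consumer surplus = ½ × (203 - 47) × 390 = 30420.

Consumer surplus = 30420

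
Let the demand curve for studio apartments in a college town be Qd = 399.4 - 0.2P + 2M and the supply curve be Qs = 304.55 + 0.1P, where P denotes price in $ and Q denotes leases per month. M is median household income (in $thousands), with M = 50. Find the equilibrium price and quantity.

P* = 649.5, Q* = 369.5

With M = 50, demand is Qd = 499.4 - 0.2P.
Set Qd = Qs: 499.4 - 0.2P = 304.55 + 0.1P, so 194.85 = 0.3P and P* = 649.5.
Then Q* = 499.4 - 0.2(649.5) = 369.5.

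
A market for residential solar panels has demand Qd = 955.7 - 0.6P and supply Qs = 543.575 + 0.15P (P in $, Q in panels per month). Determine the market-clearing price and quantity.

P* = 549.5, Q* = 626

Equating demand and supply, 955.7 - 0.6P = 543.575 + 0.15P gives 0.75P = 412.125, so P* = 549.5.
Substitute back: Q* = 955.7 - 0.6(549.5) = 626.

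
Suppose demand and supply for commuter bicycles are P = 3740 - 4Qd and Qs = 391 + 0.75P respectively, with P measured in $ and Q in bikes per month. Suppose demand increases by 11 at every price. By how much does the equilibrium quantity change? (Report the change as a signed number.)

Inverting to quantity form: Qd = 935 - 0.25P.
At equilibrium Qd = Qs, so 935 - 0.25P = 391 + 0.75P; collecting terms, 544 = P and P* = 544.
From the demand curve, Q* = 935 - 0.25(544) = 799.
After the shift, demand is Qd = 946 - 0.25P.
The new intersection has 555 = P, i.e. P = 555, Q = 807.25.
ΔQ = 807.25 - 799 = 8.25.

ΔQ = 8.25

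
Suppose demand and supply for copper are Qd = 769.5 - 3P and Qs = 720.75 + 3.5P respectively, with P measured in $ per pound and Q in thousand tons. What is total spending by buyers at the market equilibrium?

Equating demand and supply, 769.5 - 3P = 720.75 + 3.5P gives 6.5P = 48.75, so P* = 7.5.
Plugging P* into demand: Q* = 769.5 - 3(7.5) = 747.
Total spending by buyers = P* × Q* = 7.5 × 747 = 5602.5.

Total spending by buyers = 5602.5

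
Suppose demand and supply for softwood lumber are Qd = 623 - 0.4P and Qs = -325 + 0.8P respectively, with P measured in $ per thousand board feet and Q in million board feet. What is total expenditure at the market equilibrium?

Total expenditure = 242530

At equilibrium Qd = Qs, so 623 - 0.4P = -325 + 0.8P; collecting terms, 948 = 1.2P and P* = 790.
From the demand curve, Q* = 623 - 0.4(790) = 307.
Total expenditure = P* × Q* = 790 × 307 = 242530.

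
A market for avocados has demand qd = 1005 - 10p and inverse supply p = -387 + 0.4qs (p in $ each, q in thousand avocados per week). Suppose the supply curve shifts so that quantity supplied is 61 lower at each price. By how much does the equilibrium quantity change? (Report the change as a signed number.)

Δq = -48.8

Rewriting in direct form: qs = 967.5 + 2.5p.
Equating demand and supply, 1005 - 10p = 967.5 + 2.5p gives 12.5p = 37.5, so p* = 3.
From the demand curve, q* = 1005 - 10(3) = 975.
After the shift, supply is qs = 906.5 + 2.5p.
The new intersection has 98.5 = 12.5p, i.e. p = 7.88, q = 926.2.
Δq = 926.2 - 975 = -48.8.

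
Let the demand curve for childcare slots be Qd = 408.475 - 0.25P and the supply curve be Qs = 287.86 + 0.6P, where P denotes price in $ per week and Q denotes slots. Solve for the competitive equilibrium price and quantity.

At equilibrium Qd = Qs, so 408.475 - 0.25P = 287.86 + 0.6P; collecting terms, 120.615 = 0.85P and P* = 141.9.
From the demand curve, Q* = 408.475 - 0.25(141.9) = 373.

P* = 141.9, Q* = 373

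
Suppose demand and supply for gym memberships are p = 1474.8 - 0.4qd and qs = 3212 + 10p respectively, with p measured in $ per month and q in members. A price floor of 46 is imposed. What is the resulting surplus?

Surplus = 100

In direct form, qd = 3687 - 2.5p.
At p = 46: qd = 3572 and qs = 3672.
Surplus = qs - qd = 3672 - 3572 = 100.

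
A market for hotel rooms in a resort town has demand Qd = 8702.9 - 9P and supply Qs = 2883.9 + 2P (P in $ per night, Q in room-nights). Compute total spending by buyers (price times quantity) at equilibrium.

Total spending by buyers = 2085265.1

Set Qd = Qs: 8702.9 - 9P = 2883.9 + 2P, so 5819 = 11P and P* = 529.
From the demand curve, Q* = 8702.9 - 9(529) = 3941.9.
Total spending by buyers = P* × Q* = 529 × 3941.9 = 2085265.1.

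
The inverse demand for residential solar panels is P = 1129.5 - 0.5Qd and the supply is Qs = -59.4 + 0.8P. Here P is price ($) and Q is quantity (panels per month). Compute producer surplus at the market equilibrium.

Producer surplus = 227255.625

Inverting to quantity form: Qd = 2259 - 2P.
The market clears where 2259 - 2P = -59.4 + 0.8P. Rearranging, 2.8P = 2318.4, hence P* = 828.
From the demand curve, Q* = 2259 - 2(828) = 603.
Supply choke price (Qs = 0): P = 74.25. Producer surplus = ½ × (828 - 74.25) × 603 = 227255.625.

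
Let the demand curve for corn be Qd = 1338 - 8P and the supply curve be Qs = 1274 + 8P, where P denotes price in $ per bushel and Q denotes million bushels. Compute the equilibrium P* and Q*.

P* = 4, Q* = 1306

At equilibrium Qd = Qs, so 1338 - 8P = 1274 + 8P; collecting terms, 64 = 16P and P* = 4.
Plugging P* into demand: Q* = 1338 - 8(4) = 1306.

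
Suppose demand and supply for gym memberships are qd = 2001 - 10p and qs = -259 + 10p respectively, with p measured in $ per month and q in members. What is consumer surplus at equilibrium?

Set qd = qs: 2001 - 10p = -259 + 10p, so 2260 = 20p and p* = 113.
Substitute back: q* = 2001 - 10(113) = 871.
Demand choke price (qd = 0): p = 2001/10 = 200.1. Consumer surplus = ½ × (200.1 - 113) × 871 = 37932.05.

Consumer surplus = 37932.05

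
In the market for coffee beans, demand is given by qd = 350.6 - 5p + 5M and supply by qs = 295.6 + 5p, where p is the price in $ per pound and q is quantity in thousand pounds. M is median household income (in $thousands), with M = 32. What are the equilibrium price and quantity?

With M = 32, demand is qd = 510.6 - 5p.
Equating demand and supply, 510.6 - 5p = 295.6 + 5p gives 10p = 215, so p* = 21.5.
From the demand curve, q* = 510.6 - 5(21.5) = 403.1.

p* = 21.5, q* = 403.1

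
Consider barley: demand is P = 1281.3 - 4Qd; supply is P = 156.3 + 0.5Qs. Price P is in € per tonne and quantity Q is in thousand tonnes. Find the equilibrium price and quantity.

P* = 281.3, Q* = 250

Inverting to quantity form: Qd = 320.325 - 0.25P and Qs = -312.6 + 2P.
The market clears where 320.325 - 0.25P = -312.6 + 2P. Rearranging, 2.25P = 632.925, hence P* = 281.3.
Substitute back: Q* = 320.325 - 0.25(281.3) = 250.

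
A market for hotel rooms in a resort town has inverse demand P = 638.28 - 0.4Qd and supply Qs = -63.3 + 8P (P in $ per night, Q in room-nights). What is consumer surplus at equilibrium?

Consumer surplus = 288336.098

Inverting to quantity form: Qd = 1595.7 - 2.5P.
At equilibrium Qd = Qs, so 1595.7 - 2.5P = -63.3 + 8P; collecting terms, 1659 = 10.5P and P* = 158.
Then Q* = 1595.7 - 2.5(158) = 1200.7.
Demand choke price (Qd = 0): P = 1595.7/2.5 = 638.28. Consumer surplus = ½ × (638.28 - 158) × 1200.7 = 288336.098.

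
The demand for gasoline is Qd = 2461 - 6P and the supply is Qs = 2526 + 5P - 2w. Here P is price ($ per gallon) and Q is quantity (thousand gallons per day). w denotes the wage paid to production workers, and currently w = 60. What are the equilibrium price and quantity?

With w = 60, supply is Qs = 2406 + 5P.
The market clears where 2461 - 6P = 2406 + 5P. Rearranging, 11P = 55, hence P* = 5.
Then Q* = 2461 - 6(5) = 2431.

P* = 5, Q* = 2431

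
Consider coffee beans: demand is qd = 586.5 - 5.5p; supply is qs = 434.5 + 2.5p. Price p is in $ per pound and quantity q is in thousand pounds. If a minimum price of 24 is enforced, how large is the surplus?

Surplus = 40

At p = 24: qd = 454.5 and qs = 494.5.
Surplus = qs - qd = 494.5 - 454.5 = 40.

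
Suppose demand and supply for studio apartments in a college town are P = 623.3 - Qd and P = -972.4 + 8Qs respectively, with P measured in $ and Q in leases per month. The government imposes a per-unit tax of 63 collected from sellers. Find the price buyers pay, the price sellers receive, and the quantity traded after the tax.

Rewriting in direct form: Qd = 623.3 - P and Qs = 121.55 + 0.125P.
The tax drives a wedge P_b - P_s = 63. Substituting P_s = P_b - 63 into supply: Qs = 113.675 + 0.125P_b.
Market clearing requires 623.3 - P_b = 113.675 + 0.125P_b; hence 509.625 = 1.125P_b and P_b = 453.
So P_s = 390 and the quantity traded is Q = 623.3 - 453 = 170.3.

P_b = 453, P_s = 390, Q = 170.3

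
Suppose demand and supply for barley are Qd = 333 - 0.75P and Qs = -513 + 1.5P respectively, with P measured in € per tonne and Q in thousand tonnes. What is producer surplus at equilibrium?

Producer surplus = 867

Equating demand and supply, 333 - 0.75P = -513 + 1.5P gives 2.25P = 846, so P* = 376.
From the demand curve, Q* = 333 - 0.75(376) = 51.
Supply choke price (Qs = 0): P = 342. Producer surplus = ½ × (376 - 342) × 51 = 867.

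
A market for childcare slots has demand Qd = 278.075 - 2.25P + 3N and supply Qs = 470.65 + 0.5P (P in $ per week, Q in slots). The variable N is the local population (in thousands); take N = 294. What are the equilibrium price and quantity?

P* = 250.7, Q* = 596

With N = 294, demand is Qd = 1160.075 - 2.25P.
Equating demand and supply, 1160.075 - 2.25P = 470.65 + 0.5P gives 2.75P = 689.425, so P* = 250.7.
From the demand curve, Q* = 1160.075 - 2.25(250.7) = 596.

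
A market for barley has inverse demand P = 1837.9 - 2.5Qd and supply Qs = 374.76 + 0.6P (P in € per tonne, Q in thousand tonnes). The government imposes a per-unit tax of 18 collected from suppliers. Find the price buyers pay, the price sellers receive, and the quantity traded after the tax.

Inverting to quantity form: Qd = 735.16 - 0.4P.
The tax drives a wedge P_b - P_s = 18. Substituting P_s = P_b - 18 into supply: Qs = 363.96 + 0.6P_b.
Equate demand and the shifted supply: 735.16 - 0.4P_b = 363.96 + 0.6P_b, giving P_b = 371.2, so P_b = 371.2.
Then P_s = 371.2 - 18 = 353.2 and Q = 735.16 - 0.4(371.2) = 586.68.

P_b = 371.2, P_s = 353.2, Q = 586.68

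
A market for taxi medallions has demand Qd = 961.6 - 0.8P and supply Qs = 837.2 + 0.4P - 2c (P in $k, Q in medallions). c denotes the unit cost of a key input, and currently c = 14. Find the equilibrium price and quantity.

With c = 14, supply is Qs = 809.2 + 0.4P.
Equating demand and supply, 961.6 - 0.8P = 809.2 + 0.4P gives 1.2P = 152.4, so P* = 127.
From the demand curve, Q* = 961.6 - 0.8(127) = 860.

P* = 127, Q* = 860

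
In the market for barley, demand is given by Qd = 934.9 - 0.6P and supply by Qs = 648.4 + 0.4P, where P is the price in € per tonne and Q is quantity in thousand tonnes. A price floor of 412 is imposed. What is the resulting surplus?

At P = 412: Qd = 687.7 and Qs = 813.2.
Surplus = Qs - Qd = 813.2 - 687.7 = 125.5.

Surplus = 125.5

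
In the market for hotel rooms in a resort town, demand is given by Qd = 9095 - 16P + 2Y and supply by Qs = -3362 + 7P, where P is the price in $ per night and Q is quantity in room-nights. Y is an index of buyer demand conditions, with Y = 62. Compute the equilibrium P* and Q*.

P* = 547, Q* = 467

With Y = 62, demand is Qd = 9219 - 16P.
The market clears where 9219 - 16P = -3362 + 7P. Rearranging, 23P = 12581, hence P* = 547.
From the demand curve, Q* = 9219 - 16(547) = 467.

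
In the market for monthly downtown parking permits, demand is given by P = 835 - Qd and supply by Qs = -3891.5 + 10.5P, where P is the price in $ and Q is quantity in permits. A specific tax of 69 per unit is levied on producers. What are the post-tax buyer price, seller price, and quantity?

Inverting to quantity form: Qd = 835 - P.
With a tax of 69 on producers, they supply based on the net price P_s = P_b - 69, so Qs = -4616 + 10.5P_b.
Set Qd = Qs: 835 - P_b = -4616 + 10.5P_b, so 5451 = 11.5P_b and P_b = 474.
So P_s = 405 and the quantity traded is Q = 835 - 474 = 361.

P_b = 474, P_s = 405, Q = 361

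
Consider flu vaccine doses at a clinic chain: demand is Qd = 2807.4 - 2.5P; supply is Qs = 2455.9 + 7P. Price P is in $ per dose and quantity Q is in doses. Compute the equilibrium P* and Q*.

The market clears where 2807.4 - 2.5P = 2455.9 + 7P. Rearranging, 9.5P = 351.5, hence P* = 37.
Then Q* = 2807.4 - 2.5(37) = 2714.9.

P* = 37, Q* = 2714.9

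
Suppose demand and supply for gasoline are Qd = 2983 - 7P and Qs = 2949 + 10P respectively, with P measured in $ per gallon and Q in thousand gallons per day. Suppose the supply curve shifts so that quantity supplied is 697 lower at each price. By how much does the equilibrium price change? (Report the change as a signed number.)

At equilibrium Qd = Qs, so 2983 - 7P = 2949 + 10P; collecting terms, 34 = 17P and P* = 2.
Plugging P* into demand: Q* = 2983 - 7(2) = 2969.
After the shift, supply is Qs = 2252 + 10P.
Re-solving, 17P = 731 gives P = 43 and Q = 2682.
ΔP = 43 - 2 = 41.

ΔP = 41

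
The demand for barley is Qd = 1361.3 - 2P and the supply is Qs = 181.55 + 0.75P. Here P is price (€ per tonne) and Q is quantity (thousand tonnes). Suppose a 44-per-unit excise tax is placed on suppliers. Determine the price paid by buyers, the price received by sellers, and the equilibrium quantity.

P_b = 441, P_s = 397, Q = 479.3

With a tax of 44 on suppliers, they supply based on the net price P_s = P_b - 44, so Qs = 148.55 + 0.75P_b.
Set Qd = Qs: 1361.3 - 2P_b = 148.55 + 0.75P_b, so 1212.75 = 2.75P_b and P_b = 441.
Then P_s = 441 - 44 = 397 and Q = 1361.3 - 2(441) = 479.3.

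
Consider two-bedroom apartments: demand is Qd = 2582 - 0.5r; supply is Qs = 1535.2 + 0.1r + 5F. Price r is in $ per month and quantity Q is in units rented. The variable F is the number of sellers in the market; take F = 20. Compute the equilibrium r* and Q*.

r* = 1578, Q* = 1793

With F = 20, supply is Qs = 1635.2 + 0.1r.
Set Qd = Qs: 2582 - 0.5r = 1635.2 + 0.1r, so 946.8 = 0.6r and r* = 1578.
Substitute back: Q* = 2582 - 0.5(1578) = 1793.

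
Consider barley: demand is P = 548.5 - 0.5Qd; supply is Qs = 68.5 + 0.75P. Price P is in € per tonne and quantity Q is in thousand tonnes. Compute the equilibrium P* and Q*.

In direct form, Qd = 1097 - 2P.
The market clears where 1097 - 2P = 68.5 + 0.75P. Rearranging, 2.75P = 1028.5, hence P* = 374.
Plugging P* into demand: Q* = 1097 - 2(374) = 349.

P* = 374, Q* = 349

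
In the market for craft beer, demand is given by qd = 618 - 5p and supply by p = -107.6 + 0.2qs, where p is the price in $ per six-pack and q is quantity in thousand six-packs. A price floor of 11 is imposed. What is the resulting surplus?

Surplus = 30

Solving each curve for q: qs = 538 + 5p.
At p = 11: qd = 563 and qs = 593.
Surplus = qs - qd = 593 - 563 = 30.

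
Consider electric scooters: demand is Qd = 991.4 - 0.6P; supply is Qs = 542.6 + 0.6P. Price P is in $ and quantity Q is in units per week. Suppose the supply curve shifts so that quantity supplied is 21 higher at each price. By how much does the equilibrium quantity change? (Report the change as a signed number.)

ΔQ = 10.5

At equilibrium Qd = Qs, so 991.4 - 0.6P = 542.6 + 0.6P; collecting terms, 448.8 = 1.2P and P* = 374.
From the demand curve, Q* = 991.4 - 0.6(374) = 767.
After the shift, supply is Qs = 563.6 + 0.6P.
Re-solving, 1.2P = 427.8 gives P = 356.5 and Q = 777.5.
ΔQ = 777.5 - 767 = 10.5.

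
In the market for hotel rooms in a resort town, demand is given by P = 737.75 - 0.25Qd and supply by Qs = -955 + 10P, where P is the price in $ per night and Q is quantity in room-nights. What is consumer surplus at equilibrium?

Consumer surplus = 420903.125

Rewriting in direct form: Qd = 2951 - 4P.
Equating demand and supply, 2951 - 4P = -955 + 10P gives 14P = 3906, so P* = 279.
Then Q* = 2951 - 4(279) = 1835.
Demand choke price (Qd = 0): P = 2951/4 = 737.75. Consumer surplus = ½ × (737.75 - 279) × 1835 = 420903.125.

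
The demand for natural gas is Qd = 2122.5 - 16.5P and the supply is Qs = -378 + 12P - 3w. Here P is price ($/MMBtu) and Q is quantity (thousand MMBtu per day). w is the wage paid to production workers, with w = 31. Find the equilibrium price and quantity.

With w = 31, supply is Qs = -471 + 12P.
Equating demand and supply, 2122.5 - 16.5P = -471 + 12P gives 28.5P = 2593.5, so P* = 91.
From the demand curve, Q* = 2122.5 - 16.5(91) = 621.

P* = 91, Q* = 621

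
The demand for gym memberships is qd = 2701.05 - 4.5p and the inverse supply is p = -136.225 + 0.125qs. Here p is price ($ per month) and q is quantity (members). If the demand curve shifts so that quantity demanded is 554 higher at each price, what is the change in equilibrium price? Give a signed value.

Δp = 44.32

In direct form, qs = 1089.8 + 8p.
Set qd = qs: 2701.05 - 4.5p = 1089.8 + 8p, so 1611.25 = 12.5p and p* = 128.9.
From the demand curve, q* = 2701.05 - 4.5(128.9) = 2121.
After the shift, demand is qd = 3255.05 - 4.5p.
The new intersection has 2165.25 = 12.5p, i.e. p = 173.22, q = 2475.56.
Δp = 173.22 - 128.9 = 44.32.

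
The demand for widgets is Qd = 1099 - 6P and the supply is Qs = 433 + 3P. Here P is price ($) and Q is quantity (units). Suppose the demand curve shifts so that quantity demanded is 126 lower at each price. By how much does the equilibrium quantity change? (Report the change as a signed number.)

ΔQ = -42

At equilibrium Qd = Qs, so 1099 - 6P = 433 + 3P; collecting terms, 666 = 9P and P* = 74.
Plugging P* into demand: Q* = 1099 - 6(74) = 655.
After the shift, demand is Qd = 973 - 6P.
The new intersection has 540 = 9P, i.e. P = 60, Q = 613.
ΔQ = 613 - 655 = -42.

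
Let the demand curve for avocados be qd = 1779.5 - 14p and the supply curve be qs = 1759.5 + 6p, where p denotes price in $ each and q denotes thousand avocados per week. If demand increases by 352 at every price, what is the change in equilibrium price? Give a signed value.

Equating demand and supply, 1779.5 - 14p = 1759.5 + 6p gives 20p = 20, so p* = 1.
Plugging p* into demand: q* = 1779.5 - 14(1) = 1765.5.
After the shift, demand is qd = 2131.5 - 14p.
The new intersection has 372 = 20p, i.e. p = 18.6, q = 1871.1.
Δp = 18.6 - 1 = 17.6.

Δp = 17.6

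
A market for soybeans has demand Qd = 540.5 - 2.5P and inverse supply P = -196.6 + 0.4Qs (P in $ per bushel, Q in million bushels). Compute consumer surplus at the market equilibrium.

In direct form, Qs = 491.5 + 2.5P.
Set Qd = Qs: 540.5 - 2.5P = 491.5 + 2.5P, so 49 = 5P and P* = 9.8.
Plugging P* into demand: Q* = 540.5 - 2.5(9.8) = 516.
Demand choke price (Qd = 0): P = 540.5/2.5 = 216.2. Consumer surplus = ½ × (216.2 - 9.8) × 516 = 53251.2.

Consumer surplus = 53251.2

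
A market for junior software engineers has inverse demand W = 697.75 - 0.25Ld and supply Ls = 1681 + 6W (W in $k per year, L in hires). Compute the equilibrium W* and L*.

W* = 111, L* = 2347

Solving each curve for L: Ld = 2791 - 4W.
Equating demand and supply, 2791 - 4W = 1681 + 6W gives 10W = 1110, so W* = 111.
Then L* = 2791 - 4(111) = 2347.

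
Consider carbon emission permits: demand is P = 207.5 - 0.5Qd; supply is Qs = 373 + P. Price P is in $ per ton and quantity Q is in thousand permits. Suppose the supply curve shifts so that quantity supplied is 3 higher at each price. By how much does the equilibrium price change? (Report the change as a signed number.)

Solving each curve for Q: Qd = 415 - 2P.
At equilibrium Qd = Qs, so 415 - 2P = 373 + P; collecting terms, 42 = 3P and P* = 14.
Substitute back: Q* = 415 - 2(14) = 387.
After the shift, supply is Qs = 376 + P.
Re-solving, 3P = 39 gives P = 13 and Q = 389.
ΔP = 13 - 14 = -1.

ΔP = -1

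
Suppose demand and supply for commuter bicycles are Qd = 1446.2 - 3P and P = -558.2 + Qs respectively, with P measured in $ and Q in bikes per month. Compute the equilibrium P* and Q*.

P* = 222, Q* = 780.2

Inverting to quantity form: Qs = 558.2 + P.
At equilibrium Qd = Qs, so 1446.2 - 3P = 558.2 + P; collecting terms, 888 = 4P and P* = 222.
From the demand curve, Q* = 1446.2 - 3(222) = 780.2.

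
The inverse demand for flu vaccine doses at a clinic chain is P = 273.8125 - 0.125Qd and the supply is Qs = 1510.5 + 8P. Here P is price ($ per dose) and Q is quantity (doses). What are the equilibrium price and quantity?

P* = 42.5, Q* = 1850.5

Rewriting in direct form: Qd = 2190.5 - 8P.
The market clears where 2190.5 - 8P = 1510.5 + 8P. Rearranging, 16P = 680, hence P* = 42.5.
Plugging P* into demand: Q* = 2190.5 - 8(42.5) = 1850.5.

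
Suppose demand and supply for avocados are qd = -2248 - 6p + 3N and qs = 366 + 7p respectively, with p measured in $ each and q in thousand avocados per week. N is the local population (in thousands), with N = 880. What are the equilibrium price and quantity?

With N = 880, demand is qd = 392 - 6p.
The market clears where 392 - 6p = 366 + 7p. Rearranging, 13p = 26, hence p* = 2.
From the demand curve, q* = 392 - 6(2) = 380.

p* = 2, q* = 380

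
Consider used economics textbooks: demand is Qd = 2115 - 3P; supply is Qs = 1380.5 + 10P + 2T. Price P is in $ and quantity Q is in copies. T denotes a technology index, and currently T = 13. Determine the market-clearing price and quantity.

With T = 13, supply is Qs = 1406.5 + 10P.
The market clears where 2115 - 3P = 1406.5 + 10P. Rearranging, 13P = 708.5, hence P* = 54.5.
Substitute back: Q* = 2115 - 3(54.5) = 1951.5.

P* = 54.5, Q* = 1951.5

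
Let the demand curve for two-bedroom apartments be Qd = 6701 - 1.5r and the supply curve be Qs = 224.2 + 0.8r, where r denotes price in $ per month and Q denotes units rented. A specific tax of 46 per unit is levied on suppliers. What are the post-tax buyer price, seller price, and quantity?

Suppliers keep r_s = r_b - 46 per unit, so supply in terms of the buyer price is Qs = 187.4 + 0.8r_b.
Market clearing requires 6701 - 1.5r_b = 187.4 + 0.8r_b; hence 6513.6 = 2.3r_b and r_b = 2832.
Then r_s = 2832 - 46 = 2786 and Q = 6701 - 1.5(2832) = 2453.

r_b = 2832, r_s = 2786, Q = 2453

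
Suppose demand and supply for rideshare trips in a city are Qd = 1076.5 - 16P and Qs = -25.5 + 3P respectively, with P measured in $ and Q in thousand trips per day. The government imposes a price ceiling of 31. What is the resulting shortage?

Shortage = 513

Evaluating both curves at the ceiling price 31 gives Qd = 580.5, Qs = 67.5.
Shortage = Qd - Qs = 580.5 - 67.5 = 513.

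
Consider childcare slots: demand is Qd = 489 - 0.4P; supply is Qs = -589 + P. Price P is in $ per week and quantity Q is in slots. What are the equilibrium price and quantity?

P* = 770, Q* = 181

Equating demand and supply, 489 - 0.4P = -589 + P gives 1.4P = 1078, so P* = 770.
From the demand curve, Q* = 489 - 0.4(770) = 181.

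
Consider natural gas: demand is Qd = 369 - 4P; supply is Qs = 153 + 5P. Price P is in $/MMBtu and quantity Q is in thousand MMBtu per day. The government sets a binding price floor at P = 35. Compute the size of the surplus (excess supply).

At P = 35: Qd = 229 and Qs = 328.
Surplus = Qs - Qd = 328 - 229 = 99.

Surplus = 99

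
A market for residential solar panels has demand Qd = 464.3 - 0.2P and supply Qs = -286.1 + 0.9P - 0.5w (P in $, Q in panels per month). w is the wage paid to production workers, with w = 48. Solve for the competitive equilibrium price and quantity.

With w = 48, supply is Qs = -310.1 + 0.9P.
Set Qd = Qs: 464.3 - 0.2P = -310.1 + 0.9P, so 774.4 = 1.1P and P* = 704.
From the demand curve, Q* = 464.3 - 0.2(704) = 323.5.

P* = 704, Q* = 323.5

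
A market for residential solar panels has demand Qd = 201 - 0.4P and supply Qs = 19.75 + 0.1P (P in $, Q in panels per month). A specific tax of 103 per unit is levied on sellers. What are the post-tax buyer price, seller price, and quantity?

P_b = 383.1, P_s = 280.1, Q = 47.76

Sellers keep P_s = P_b - 103 per unit, so supply in terms of the buyer price is Qs = 9.45 + 0.1P_b.
Market clearing requires 201 - 0.4P_b = 9.45 + 0.1P_b; hence 191.55 = 0.5P_b and P_b = 383.1.
So P_s = 280.1 and the quantity traded is Q = 201 - 0.4(383.1) = 47.76.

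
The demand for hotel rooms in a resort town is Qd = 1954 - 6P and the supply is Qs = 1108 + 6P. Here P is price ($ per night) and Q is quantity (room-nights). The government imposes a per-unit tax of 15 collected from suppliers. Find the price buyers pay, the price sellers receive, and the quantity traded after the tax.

P_b = 78, P_s = 63, Q = 1486

Suppliers keep P_s = P_b - 15 per unit, so supply in terms of the buyer price is Qs = 1018 + 6P_b.
Set Qd = Qs: 1954 - 6P_b = 1018 + 6P_b, so 936 = 12P_b and P_b = 78.
Then P_s = 78 - 15 = 63 and Q = 1954 - 6(78) = 1486.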